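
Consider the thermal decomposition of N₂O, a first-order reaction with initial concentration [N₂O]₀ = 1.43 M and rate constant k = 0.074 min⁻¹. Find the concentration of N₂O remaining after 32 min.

0.1339 M

Step 1: For a first-order reaction: [N₂O] = [N₂O]₀ × e^(-kt)
Step 2: [N₂O] = 1.43 × e^(-0.074 × 32)
Step 3: [N₂O] = 1.43 × e^(-2.368)
Step 4: [N₂O] = 1.43 × 0.0936679 = 0.1339 M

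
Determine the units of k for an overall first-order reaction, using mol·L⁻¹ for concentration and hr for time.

hr⁻¹

Step 1: For overall order n, rate = k × (concentration)^n.
Step 2: Rate has units mol·L⁻¹·hr⁻¹; concentration term has units (mol·L⁻¹)^1.
Step 3: k = rate / (concentration)^n, so units of k = (mol·L⁻¹)^(1-1)·hr⁻¹ = hr⁻¹.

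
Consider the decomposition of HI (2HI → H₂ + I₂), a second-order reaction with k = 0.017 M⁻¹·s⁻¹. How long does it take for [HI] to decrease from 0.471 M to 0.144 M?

283.6 s

Step 1: For second-order: t = (1/[HI] - 1/[HI]₀)/k
Step 2: t = (1/0.144 - 1/0.471)/0.017
Step 3: t = (6.944 - 2.123)/0.017
Step 4: t = 4.821/0.017 = 283.6 s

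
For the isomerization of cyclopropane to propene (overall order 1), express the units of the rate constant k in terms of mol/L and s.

s⁻¹

Step 1: For overall order n, rate = k × (concentration)^n.
Step 2: Rate has units mol/L·s⁻¹; concentration term has units (mol/L)^1.
Step 3: k = rate / (concentration)^n, so units of k = (mol/L)^(1-1)·s⁻¹ = s⁻¹.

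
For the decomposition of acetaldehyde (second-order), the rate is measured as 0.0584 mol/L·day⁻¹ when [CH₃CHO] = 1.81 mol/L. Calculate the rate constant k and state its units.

0.01783 (mol/L)⁻¹·day⁻¹

Step 1: rate = k[CH₃CHO]^2, so k = rate / [CH₃CHO]^2.
Step 2: k = 0.0584 / (1.81)^2 = 0.0584 / 3.276.
Step 3: k = 0.01783 (mol/L)⁻¹·day⁻¹.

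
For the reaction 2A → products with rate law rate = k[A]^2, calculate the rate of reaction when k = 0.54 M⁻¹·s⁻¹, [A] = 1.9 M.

1.949 M/s

Step 1: Identify the rate law: rate = k[A]^2
Step 2: Substitute values: rate = 0.54 × (1.9)^2
Step 3: Calculate: rate = 0.54 × 3.61 = 1.9494 M/s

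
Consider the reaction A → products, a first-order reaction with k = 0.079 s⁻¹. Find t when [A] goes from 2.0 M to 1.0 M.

8.774 s

Step 1: For first-order: t = ln([A]₀/[A])/k
Step 2: t = ln(2.0/1.0)/0.079
Step 3: t = ln(2)/0.079
Step 4: t = 0.6931/0.079 = 8.774 s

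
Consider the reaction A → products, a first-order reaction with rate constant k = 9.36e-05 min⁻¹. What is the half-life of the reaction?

7405 min

Step 1: For a first-order reaction, t₁/₂ = ln(2)/k
Step 2: t₁/₂ = ln(2)/9.36e-05
Step 3: t₁/₂ = 0.6931/9.36e-05 = 7405 min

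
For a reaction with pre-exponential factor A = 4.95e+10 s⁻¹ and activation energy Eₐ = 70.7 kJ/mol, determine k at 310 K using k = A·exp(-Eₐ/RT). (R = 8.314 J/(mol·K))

6.04e-02 s⁻¹

Step 1: Use the Arrhenius equation: k = A × exp(-Eₐ/RT)
Step 2: Convert Eₐ to J/mol: 70.7 kJ/mol = 70700 J/mol
Step 3: Calculate the exponent: -Eₐ/(RT) = -70700/(8.314 × 310) = -27.43138
Step 4: k = 4.95e+10 × exp(-27.43138)
Step 5: k = 4.95e+10 × 1.22096e-12 = 6.0438e-02 s⁻¹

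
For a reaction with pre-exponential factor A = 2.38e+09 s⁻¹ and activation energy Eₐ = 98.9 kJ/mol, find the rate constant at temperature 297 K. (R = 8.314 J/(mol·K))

9.59e-09 s⁻¹

Step 1: Use the Arrhenius equation: k = A × exp(-Eₐ/RT)
Step 2: Convert Eₐ to J/mol: 98.9 kJ/mol = 98900 J/mol
Step 3: Calculate the exponent: -Eₐ/(RT) = -98900/(8.314 × 297) = -40.05252
Step 4: k = 2.38e+09 × exp(-40.05252)
Step 5: k = 2.38e+09 × 4.03099e-18 = 9.5938e-09 s⁻¹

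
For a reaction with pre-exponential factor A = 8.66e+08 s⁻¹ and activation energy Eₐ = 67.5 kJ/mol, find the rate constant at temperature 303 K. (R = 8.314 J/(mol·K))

2.00e-03 s⁻¹

Step 1: Use the Arrhenius equation: k = A × exp(-Eₐ/RT)
Step 2: Convert Eₐ to J/mol: 67.5 kJ/mol = 67500 J/mol
Step 3: Calculate the exponent: -Eₐ/(RT) = -67500/(8.314 × 303) = -26.79484
Step 4: k = 8.66e+08 × exp(-26.79484)
Step 5: k = 8.66e+08 × 2.30754e-12 = 1.9983e-03 s⁻¹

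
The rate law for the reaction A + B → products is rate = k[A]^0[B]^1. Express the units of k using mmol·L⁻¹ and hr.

hr⁻¹

Step 1: Overall order = 0 + 1 = 1.
Step 2: rate has units mmol·L⁻¹·hr⁻¹; [A]^0[B]^1 has units (mmol·L⁻¹)^1.
Step 3: k = rate/([A]^0[B]^1), so units of k = (mmol·L⁻¹)^(1-1)·hr⁻¹ = hr⁻¹.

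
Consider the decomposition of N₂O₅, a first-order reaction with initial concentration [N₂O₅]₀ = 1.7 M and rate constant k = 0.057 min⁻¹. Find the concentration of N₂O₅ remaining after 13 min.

0.8103 M

Step 1: For a first-order reaction: [N₂O₅] = [N₂O₅]₀ × e^(-kt)
Step 2: [N₂O₅] = 1.7 × e^(-0.057 × 13)
Step 3: [N₂O₅] = 1.7 × e^(-0.741)
Step 4: [N₂O₅] = 1.7 × 0.476637 = 0.8103 M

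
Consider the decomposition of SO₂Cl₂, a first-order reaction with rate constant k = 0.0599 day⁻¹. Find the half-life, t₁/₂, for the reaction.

11.57 day

Step 1: For a first-order reaction, t₁/₂ = ln(2)/k
Step 2: t₁/₂ = ln(2)/0.0599
Step 3: t₁/₂ = 0.6931/0.0599 = 11.57 day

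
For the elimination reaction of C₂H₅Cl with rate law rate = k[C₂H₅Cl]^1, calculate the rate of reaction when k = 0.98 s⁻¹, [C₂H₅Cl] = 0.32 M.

0.3136 M/s

Step 1: Identify the rate law: rate = k[C₂H₅Cl]^1
Step 2: Substitute values: rate = 0.98 × (0.32)^1
Step 3: Calculate: rate = 0.98 × 0.32 = 0.3136 M/s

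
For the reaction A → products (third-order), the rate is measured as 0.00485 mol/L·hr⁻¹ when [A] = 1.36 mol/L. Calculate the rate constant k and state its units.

0.001928 (mol/L)⁻²·hr⁻¹

Step 1: rate = k[A]^3, so k = rate / [A]^3.
Step 2: k = 0.00485 / (1.36)^3 = 0.00485 / 2.515.
Step 3: k = 0.001928 (mol/L)⁻²·hr⁻¹.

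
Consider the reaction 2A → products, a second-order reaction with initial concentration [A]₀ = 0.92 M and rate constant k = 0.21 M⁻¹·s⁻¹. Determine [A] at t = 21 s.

0.1819 M

Step 1: For a second-order reaction: 1/[A] = 1/[A]₀ + kt
Step 2: 1/[A] = 1/0.92 + 0.21 × 21
Step 3: 1/[A] = 1.087 + 4.41 = 5.497
Step 4: [A] = 1/5.497 = 0.1819 M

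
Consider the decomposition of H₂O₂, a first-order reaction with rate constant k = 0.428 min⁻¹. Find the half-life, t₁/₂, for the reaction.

1.62 min

Step 1: For a first-order reaction, t₁/₂ = ln(2)/k
Step 2: t₁/₂ = ln(2)/0.428
Step 3: t₁/₂ = 0.6931/0.428 = 1.62 min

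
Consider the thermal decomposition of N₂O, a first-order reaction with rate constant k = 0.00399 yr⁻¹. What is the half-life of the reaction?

173.7 yr

Step 1: For a first-order reaction, t₁/₂ = ln(2)/k
Step 2: t₁/₂ = ln(2)/0.00399
Step 3: t₁/₂ = 0.6931/0.00399 = 173.7 yr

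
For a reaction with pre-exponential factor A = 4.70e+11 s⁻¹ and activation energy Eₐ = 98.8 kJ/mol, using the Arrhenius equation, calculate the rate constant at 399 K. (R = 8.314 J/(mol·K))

5.46e-02 s⁻¹

Step 1: Use the Arrhenius equation: k = A × exp(-Eₐ/RT)
Step 2: Convert Eₐ to J/mol: 98.8 kJ/mol = 98800 J/mol
Step 3: Calculate the exponent: -Eₐ/(RT) = -98800/(8.314 × 399) = -29.78338
Step 4: k = 4.70e+11 × exp(-29.78338)
Step 5: k = 4.70e+11 × 1.16210e-13 = 5.4619e-02 s⁻¹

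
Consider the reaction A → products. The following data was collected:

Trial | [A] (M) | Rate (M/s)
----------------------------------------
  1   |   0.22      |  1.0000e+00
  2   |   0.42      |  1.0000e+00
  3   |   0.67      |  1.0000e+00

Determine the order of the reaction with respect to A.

zeroth order (0)

Step 1: Compare trials - when concentration changes, rate stays constant.
Step 2: rate₂/rate₁ = 1.0000e+00/1.0000e+00 = 1
Step 3: [A]₂/[A]₁ = 0.42/0.22 = 1.909
Step 4: Since rate ratio ≈ (conc ratio)^0, the reaction is zeroth order.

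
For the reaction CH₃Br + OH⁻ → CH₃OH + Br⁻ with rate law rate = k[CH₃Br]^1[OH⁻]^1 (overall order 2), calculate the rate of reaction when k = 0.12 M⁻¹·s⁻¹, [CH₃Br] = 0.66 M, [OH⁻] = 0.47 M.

0.03722 M/s

Step 1: The rate law is rate = k[CH₃Br]^1[OH⁻]^1, overall order = 1+1 = 2
Step 2: Substitute values: rate = 0.12 × (0.66)^1 × (0.47)^1
Step 3: rate = 0.12 × 0.66 × 0.47 = 0.037224 M/s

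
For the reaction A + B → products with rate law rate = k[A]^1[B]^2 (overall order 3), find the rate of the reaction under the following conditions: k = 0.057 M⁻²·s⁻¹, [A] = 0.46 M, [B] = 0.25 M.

0.001639 M/s

Step 1: The rate law is rate = k[A]^1[B]^2, overall order = 1+2 = 3
Step 2: Substitute values: rate = 0.057 × (0.46)^1 × (0.25)^2
Step 3: rate = 0.057 × 0.46 × 0.0625 = 0.00163875 M/s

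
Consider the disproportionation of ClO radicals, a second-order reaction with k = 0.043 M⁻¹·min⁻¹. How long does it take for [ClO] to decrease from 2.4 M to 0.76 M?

20.91 min

Step 1: For second-order: t = (1/[ClO] - 1/[ClO]₀)/k
Step 2: t = (1/0.76 - 1/2.4)/0.043
Step 3: t = (1.316 - 0.4167)/0.043
Step 4: t = 0.8991/0.043 = 20.91 min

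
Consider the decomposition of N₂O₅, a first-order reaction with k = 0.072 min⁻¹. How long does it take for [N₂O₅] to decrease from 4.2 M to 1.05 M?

19.25 min

Step 1: For first-order: t = ln([N₂O₅]₀/[N₂O₅])/k
Step 2: t = ln(4.2/1.05)/0.072
Step 3: t = ln(4)/0.072
Step 4: t = 1.386/0.072 = 19.25 min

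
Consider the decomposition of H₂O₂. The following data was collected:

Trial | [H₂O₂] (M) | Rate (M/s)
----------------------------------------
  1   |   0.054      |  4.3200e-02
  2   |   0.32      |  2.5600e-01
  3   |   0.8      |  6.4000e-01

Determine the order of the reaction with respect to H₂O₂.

first order (1)

Step 1: Compare trials to find order n where rate₂/rate₁ = ([H₂O₂]₂/[H₂O₂]₁)^n
Step 2: rate₂/rate₁ = 2.5600e-01/4.3200e-02 = 5.926
Step 3: [H₂O₂]₂/[H₂O₂]₁ = 0.32/0.054 = 5.926
Step 4: n = ln(5.926)/ln(5.926) = 1.00 ≈ 1
Step 5: The reaction is first order in H₂O₂.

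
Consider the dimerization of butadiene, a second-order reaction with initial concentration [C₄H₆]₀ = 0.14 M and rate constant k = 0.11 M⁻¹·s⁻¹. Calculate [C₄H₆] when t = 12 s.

0.1182 M

Step 1: For a second-order reaction: 1/[C₄H₆] = 1/[C₄H₆]₀ + kt
Step 2: 1/[C₄H₆] = 1/0.14 + 0.11 × 12
Step 3: 1/[C₄H₆] = 7.143 + 1.32 = 8.463
Step 4: [C₄H₆] = 1/8.463 = 0.1182 M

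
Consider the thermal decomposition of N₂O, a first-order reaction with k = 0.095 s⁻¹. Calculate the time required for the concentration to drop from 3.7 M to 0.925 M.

14.59 s

Step 1: For first-order: t = ln([N₂O]₀/[N₂O])/k
Step 2: t = ln(3.7/0.925)/0.095
Step 3: t = ln(4)/0.095
Step 4: t = 1.386/0.095 = 14.59 s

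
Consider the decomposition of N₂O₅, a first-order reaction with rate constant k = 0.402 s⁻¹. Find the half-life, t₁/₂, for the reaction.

1.724 s

Step 1: For a first-order reaction, t₁/₂ = ln(2)/k
Step 2: t₁/₂ = ln(2)/0.402
Step 3: t₁/₂ = 0.6931/0.402 = 1.724 s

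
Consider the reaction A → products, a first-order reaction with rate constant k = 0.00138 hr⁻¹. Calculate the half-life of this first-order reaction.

502.3 hr

Step 1: For a first-order reaction, t₁/₂ = ln(2)/k
Step 2: t₁/₂ = ln(2)/0.00138
Step 3: t₁/₂ = 0.6931/0.00138 = 502.3 hr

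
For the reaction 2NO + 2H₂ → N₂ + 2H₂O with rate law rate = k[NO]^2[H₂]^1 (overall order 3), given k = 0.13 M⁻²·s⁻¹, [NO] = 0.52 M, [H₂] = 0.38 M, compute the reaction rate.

0.01336 M/s

Step 1: The rate law is rate = k[NO]^2[H₂]^1, overall order = 2+1 = 3
Step 2: Substitute values: rate = 0.13 × (0.52)^2 × (0.38)^1
Step 3: rate = 0.13 × 0.2704 × 0.38 = 0.0133578 M/s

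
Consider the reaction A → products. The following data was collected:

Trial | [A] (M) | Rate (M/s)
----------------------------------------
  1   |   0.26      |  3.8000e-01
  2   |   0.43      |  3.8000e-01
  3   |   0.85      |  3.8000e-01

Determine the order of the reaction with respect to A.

zeroth order (0)

Step 1: Compare trials - when concentration changes, rate stays constant.
Step 2: rate₂/rate₁ = 3.8000e-01/3.8000e-01 = 1
Step 3: [A]₂/[A]₁ = 0.43/0.26 = 1.654
Step 4: Since rate ratio ≈ (conc ratio)^0, the reaction is zeroth order.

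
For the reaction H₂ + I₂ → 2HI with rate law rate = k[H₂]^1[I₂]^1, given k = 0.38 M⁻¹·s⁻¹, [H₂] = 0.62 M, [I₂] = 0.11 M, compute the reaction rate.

0.02592 M/s

Step 1: The rate law is rate = k[H₂]^1[I₂]^1
Step 2: Substitute: rate = 0.38 × (0.62)^1 × (0.11)^1
Step 3: rate = 0.38 × 0.62 × 0.11 = 0.025916 M/s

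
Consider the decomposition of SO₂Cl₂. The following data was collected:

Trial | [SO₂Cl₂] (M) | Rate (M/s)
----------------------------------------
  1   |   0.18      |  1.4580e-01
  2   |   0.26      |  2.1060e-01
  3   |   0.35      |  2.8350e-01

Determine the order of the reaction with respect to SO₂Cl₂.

first order (1)

Step 1: Compare trials to find order n where rate₂/rate₁ = ([SO₂Cl₂]₂/[SO₂Cl₂]₁)^n
Step 2: rate₂/rate₁ = 2.1060e-01/1.4580e-01 = 1.444
Step 3: [SO₂Cl₂]₂/[SO₂Cl₂]₁ = 0.26/0.18 = 1.444
Step 4: n = ln(1.444)/ln(1.444) = 1.00 ≈ 1
Step 5: The reaction is first order in SO₂Cl₂.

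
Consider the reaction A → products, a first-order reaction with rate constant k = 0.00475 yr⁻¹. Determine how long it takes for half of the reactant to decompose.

145.9 yr

Step 1: For a first-order reaction, t₁/₂ = ln(2)/k
Step 2: t₁/₂ = ln(2)/0.00475
Step 3: t₁/₂ = 0.6931/0.00475 = 145.9 yr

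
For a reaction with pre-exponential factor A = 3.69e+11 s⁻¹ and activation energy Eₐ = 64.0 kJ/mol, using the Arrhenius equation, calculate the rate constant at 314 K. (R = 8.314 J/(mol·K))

8.32e+00 s⁻¹

Step 1: Use the Arrhenius equation: k = A × exp(-Eₐ/RT)
Step 2: Convert Eₐ to J/mol: 64.0 kJ/mol = 64000 J/mol
Step 3: Calculate the exponent: -Eₐ/(RT) = -64000/(8.314 × 314) = -24.51547
Step 4: k = 3.69e+11 × exp(-24.51547)
Step 5: k = 3.69e+11 × 2.25459e-11 = 8.3194e+00 s⁻¹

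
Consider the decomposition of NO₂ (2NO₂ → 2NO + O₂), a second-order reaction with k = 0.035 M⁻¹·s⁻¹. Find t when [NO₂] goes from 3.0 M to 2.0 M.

4.762 s

Step 1: For second-order: t = (1/[NO₂] - 1/[NO₂]₀)/k
Step 2: t = (1/2.0 - 1/3.0)/0.035
Step 3: t = (0.5 - 0.3333)/0.035
Step 4: t = 0.1667/0.035 = 4.762 s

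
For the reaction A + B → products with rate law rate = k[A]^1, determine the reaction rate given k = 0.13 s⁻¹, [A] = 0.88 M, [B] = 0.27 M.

0.1144 M/s

Step 1: The rate law is rate = k[A]^1
Step 2: Note that the rate does not depend on [B] (zero order in B).
Step 3: rate = 0.13 × (0.88)^1 = 0.1144 M/s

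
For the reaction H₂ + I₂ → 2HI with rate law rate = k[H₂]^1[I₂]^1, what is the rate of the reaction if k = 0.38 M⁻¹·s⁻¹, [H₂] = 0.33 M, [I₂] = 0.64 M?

0.08026 M/s

Step 1: The rate law is rate = k[H₂]^1[I₂]^1
Step 2: Substitute: rate = 0.38 × (0.33)^1 × (0.64)^1
Step 3: rate = 0.38 × 0.33 × 0.64 = 0.080256 M/s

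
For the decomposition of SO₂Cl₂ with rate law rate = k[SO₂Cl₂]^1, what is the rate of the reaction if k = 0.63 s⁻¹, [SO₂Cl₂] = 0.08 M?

0.0504 M/s

Step 1: Identify the rate law: rate = k[SO₂Cl₂]^1
Step 2: Substitute values: rate = 0.63 × (0.08)^1
Step 3: Calculate: rate = 0.63 × 0.08 = 0.0504 M/s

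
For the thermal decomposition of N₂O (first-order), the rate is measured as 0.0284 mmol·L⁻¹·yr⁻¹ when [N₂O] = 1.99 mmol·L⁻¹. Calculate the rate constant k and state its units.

0.01427 yr⁻¹

Step 1: rate = k[N₂O]^1, so k = rate / [N₂O]^1.
Step 2: k = 0.0284 / (1.99)^1 = 0.0284 / 1.99.
Step 3: k = 0.01427 yr⁻¹.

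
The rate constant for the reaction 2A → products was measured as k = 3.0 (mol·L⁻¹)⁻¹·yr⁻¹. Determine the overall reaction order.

second order (2)

Step 1: The units of k for an nth-order reaction are (concentration)^(1-n)·(time)⁻¹.
Step 2: Here k has units (mol·L⁻¹)⁻¹·yr⁻¹, so the concentration exponent is -1.
Step 3: 1 - n = -1 ⇒ n = 2. The reaction is second order.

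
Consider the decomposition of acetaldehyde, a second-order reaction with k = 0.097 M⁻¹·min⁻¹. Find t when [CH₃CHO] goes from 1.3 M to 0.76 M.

5.635 min

Step 1: For second-order: t = (1/[CH₃CHO] - 1/[CH₃CHO]₀)/k
Step 2: t = (1/0.76 - 1/1.3)/0.097
Step 3: t = (1.316 - 0.7692)/0.097
Step 4: t = 0.5466/0.097 = 5.635 min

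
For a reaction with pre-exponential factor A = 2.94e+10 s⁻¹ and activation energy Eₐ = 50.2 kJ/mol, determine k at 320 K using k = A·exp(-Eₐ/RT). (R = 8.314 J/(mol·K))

1.88e+02 s⁻¹

Step 1: Use the Arrhenius equation: k = A × exp(-Eₐ/RT)
Step 2: Convert Eₐ to J/mol: 50.2 kJ/mol = 50200 J/mol
Step 3: Calculate the exponent: -Eₐ/(RT) = -50200/(8.314 × 320) = -18.86878
Step 4: k = 2.94e+10 × exp(-18.86878)
Step 5: k = 2.94e+10 × 6.38841e-09 = 1.8782e+02 s⁻¹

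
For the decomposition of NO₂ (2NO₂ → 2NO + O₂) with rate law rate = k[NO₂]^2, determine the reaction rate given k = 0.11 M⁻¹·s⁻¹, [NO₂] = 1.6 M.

0.2816 M/s

Step 1: Identify the rate law: rate = k[NO₂]^2
Step 2: Substitute values: rate = 0.11 × (1.6)^2
Step 3: Calculate: rate = 0.11 × 2.56 = 0.2816 M/s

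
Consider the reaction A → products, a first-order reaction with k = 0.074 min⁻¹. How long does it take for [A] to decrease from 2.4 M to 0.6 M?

18.73 min

Step 1: For first-order: t = ln([A]₀/[A])/k
Step 2: t = ln(2.4/0.6)/0.074
Step 3: t = ln(4)/0.074
Step 4: t = 1.386/0.074 = 18.73 min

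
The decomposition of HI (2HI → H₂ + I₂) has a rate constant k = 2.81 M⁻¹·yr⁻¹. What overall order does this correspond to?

second order (2)

Step 1: The units of k for an nth-order reaction are (concentration)^(1-n)·(time)⁻¹.
Step 2: Here k has units M⁻¹·yr⁻¹, so the concentration exponent is -1.
Step 3: 1 - n = -1 ⇒ n = 2. The reaction is second order.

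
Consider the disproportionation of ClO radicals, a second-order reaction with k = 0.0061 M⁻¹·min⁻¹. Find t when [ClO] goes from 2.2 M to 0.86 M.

116.1 min

Step 1: For second-order: t = (1/[ClO] - 1/[ClO]₀)/k
Step 2: t = (1/0.86 - 1/2.2)/0.0061
Step 3: t = (1.163 - 0.4545)/0.0061
Step 4: t = 0.7082/0.0061 = 116.1 min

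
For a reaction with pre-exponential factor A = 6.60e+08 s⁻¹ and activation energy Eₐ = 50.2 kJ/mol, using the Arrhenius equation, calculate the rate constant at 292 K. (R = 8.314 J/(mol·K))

6.90e-01 s⁻¹

Step 1: Use the Arrhenius equation: k = A × exp(-Eₐ/RT)
Step 2: Convert Eₐ to J/mol: 50.2 kJ/mol = 50200 J/mol
Step 3: Calculate the exponent: -Eₐ/(RT) = -50200/(8.314 × 292) = -20.67811
Step 4: k = 6.60e+08 × exp(-20.67811)
Step 5: k = 6.60e+08 × 1.04619e-09 = 6.9049e-01 s⁻¹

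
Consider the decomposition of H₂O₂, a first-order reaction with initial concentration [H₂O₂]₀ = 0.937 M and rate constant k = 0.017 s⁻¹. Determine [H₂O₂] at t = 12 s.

0.7641 M

Step 1: For a first-order reaction: [H₂O₂] = [H₂O₂]₀ × e^(-kt)
Step 2: [H₂O₂] = 0.937 × e^(-0.017 × 12)
Step 3: [H₂O₂] = 0.937 × e^(-0.204)
Step 4: [H₂O₂] = 0.937 × 0.815462 = 0.7641 M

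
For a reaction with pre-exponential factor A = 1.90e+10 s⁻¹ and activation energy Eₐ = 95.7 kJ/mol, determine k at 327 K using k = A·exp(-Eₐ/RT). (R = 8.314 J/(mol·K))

9.80e-06 s⁻¹

Step 1: Use the Arrhenius equation: k = A × exp(-Eₐ/RT)
Step 2: Convert Eₐ to J/mol: 95.7 kJ/mol = 95700 J/mol
Step 3: Calculate the exponent: -Eₐ/(RT) = -95700/(8.314 × 327) = -35.20093
Step 4: k = 1.90e+10 × exp(-35.20093)
Step 5: k = 1.90e+10 × 5.15739e-16 = 9.7990e-06 s⁻¹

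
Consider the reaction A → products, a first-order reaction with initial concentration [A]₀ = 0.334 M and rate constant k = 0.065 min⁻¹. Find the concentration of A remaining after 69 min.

0.003766 M

Step 1: For a first-order reaction: [A] = [A]₀ × e^(-kt)
Step 2: [A] = 0.334 × e^(-0.065 × 69)
Step 3: [A] = 0.334 × e^(-4.485)
Step 4: [A] = 0.334 × 0.0112769 = 0.003766 M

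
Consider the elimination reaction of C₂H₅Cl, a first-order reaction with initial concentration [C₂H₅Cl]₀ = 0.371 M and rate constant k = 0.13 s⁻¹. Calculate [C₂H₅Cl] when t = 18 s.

0.03574 M

Step 1: For a first-order reaction: [C₂H₅Cl] = [C₂H₅Cl]₀ × e^(-kt)
Step 2: [C₂H₅Cl] = 0.371 × e^(-0.13 × 18)
Step 3: [C₂H₅Cl] = 0.371 × e^(-2.34)
Step 4: [C₂H₅Cl] = 0.371 × 0.0963276 = 0.03574 M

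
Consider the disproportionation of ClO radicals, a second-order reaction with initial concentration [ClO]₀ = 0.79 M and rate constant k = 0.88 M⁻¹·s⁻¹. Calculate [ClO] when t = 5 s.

0.1765 M

Step 1: For a second-order reaction: 1/[ClO] = 1/[ClO]₀ + kt
Step 2: 1/[ClO] = 1/0.79 + 0.88 × 5
Step 3: 1/[ClO] = 1.266 + 4.4 = 5.666
Step 4: [ClO] = 1/5.666 = 0.1765 M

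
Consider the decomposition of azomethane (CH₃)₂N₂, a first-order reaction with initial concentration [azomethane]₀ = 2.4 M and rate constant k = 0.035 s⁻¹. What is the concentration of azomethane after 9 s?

1.751 M

Step 1: For a first-order reaction: [azomethane] = [azomethane]₀ × e^(-kt)
Step 2: [azomethane] = 2.4 × e^(-0.035 × 9)
Step 3: [azomethane] = 2.4 × e^(-0.315)
Step 4: [azomethane] = 2.4 × 0.729789 = 1.751 M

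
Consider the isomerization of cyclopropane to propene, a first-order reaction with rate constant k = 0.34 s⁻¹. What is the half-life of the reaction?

2.039 s

Step 1: For a first-order reaction, t₁/₂ = ln(2)/k
Step 2: t₁/₂ = ln(2)/0.34
Step 3: t₁/₂ = 0.6931/0.34 = 2.039 s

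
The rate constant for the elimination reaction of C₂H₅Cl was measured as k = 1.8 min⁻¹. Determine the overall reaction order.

first order (1)

Step 1: The units of k for an nth-order reaction are (concentration)^(1-n)·(time)⁻¹.
Step 2: Here k has units min⁻¹, so the concentration exponent is 0.
Step 3: 1 - n = 0 ⇒ n = 1. The reaction is first order.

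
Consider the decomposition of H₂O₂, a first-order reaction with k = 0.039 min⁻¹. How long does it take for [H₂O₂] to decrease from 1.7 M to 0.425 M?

35.55 min

Step 1: For first-order: t = ln([H₂O₂]₀/[H₂O₂])/k
Step 2: t = ln(1.7/0.425)/0.039
Step 3: t = ln(4)/0.039
Step 4: t = 1.386/0.039 = 35.55 min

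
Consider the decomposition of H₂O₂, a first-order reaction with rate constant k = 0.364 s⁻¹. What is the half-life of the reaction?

1.904 s

Step 1: For a first-order reaction, t₁/₂ = ln(2)/k
Step 2: t₁/₂ = ln(2)/0.364
Step 3: t₁/₂ = 0.6931/0.364 = 1.904 s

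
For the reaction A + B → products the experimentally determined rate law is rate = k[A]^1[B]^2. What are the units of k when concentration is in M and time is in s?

M⁻²·s⁻¹

Step 1: Overall order = 1 + 2 = 3.
Step 2: rate has units M·s⁻¹; [A]^1[B]^2 has units M^3.
Step 3: k = rate/([A]^1[B]^2), so units of k = M^(1-3)·s⁻¹ = M⁻²·s⁻¹.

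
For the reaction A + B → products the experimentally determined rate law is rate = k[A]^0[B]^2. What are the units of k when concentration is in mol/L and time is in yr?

(mol/L)⁻¹·yr⁻¹

Step 1: Overall order = 0 + 2 = 2.
Step 2: rate has units mol/L·yr⁻¹; [A]^0[B]^2 has units (mol/L)^2.
Step 3: k = rate/([A]^0[B]^2), so units of k = (mol/L)^(1-2)·yr⁻¹ = (mol/L)⁻¹·yr⁻¹.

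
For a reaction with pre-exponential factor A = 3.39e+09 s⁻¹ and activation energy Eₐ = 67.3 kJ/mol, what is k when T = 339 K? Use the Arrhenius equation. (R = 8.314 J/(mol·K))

1.45e-01 s⁻¹

Step 1: Use the Arrhenius equation: k = A × exp(-Eₐ/RT)
Step 2: Convert Eₐ to J/mol: 67.3 kJ/mol = 67300 J/mol
Step 3: Calculate the exponent: -Eₐ/(RT) = -67300/(8.314 × 339) = -23.87841
Step 4: k = 3.39e+09 × exp(-23.87841)
Step 5: k = 3.39e+09 × 4.26323e-11 = 1.4452e-01 s⁻¹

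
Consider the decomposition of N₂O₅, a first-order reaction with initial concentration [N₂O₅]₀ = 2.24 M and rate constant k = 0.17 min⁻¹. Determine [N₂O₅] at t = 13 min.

0.2457 M

Step 1: For a first-order reaction: [N₂O₅] = [N₂O₅]₀ × e^(-kt)
Step 2: [N₂O₅] = 2.24 × e^(-0.17 × 13)
Step 3: [N₂O₅] = 2.24 × e^(-2.21)
Step 4: [N₂O₅] = 2.24 × 0.109701 = 0.2457 M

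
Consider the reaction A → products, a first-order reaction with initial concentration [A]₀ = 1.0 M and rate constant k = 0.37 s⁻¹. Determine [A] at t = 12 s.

0.0118 M

Step 1: For a first-order reaction: [A] = [A]₀ × e^(-kt)
Step 2: [A] = 1.0 × e^(-0.37 × 12)
Step 3: [A] = 1.0 × e^(-4.44)
Step 4: [A] = 1.0 × 0.0117959 = 0.0118 M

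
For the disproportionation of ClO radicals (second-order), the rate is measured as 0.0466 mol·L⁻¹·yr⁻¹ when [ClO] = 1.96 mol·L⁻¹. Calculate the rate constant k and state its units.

0.01213 (mol·L⁻¹)⁻¹·yr⁻¹

Step 1: rate = k[ClO]^2, so k = rate / [ClO]^2.
Step 2: k = 0.0466 / (1.96)^2 = 0.0466 / 3.842.
Step 3: k = 0.01213 (mol·L⁻¹)⁻¹·yr⁻¹.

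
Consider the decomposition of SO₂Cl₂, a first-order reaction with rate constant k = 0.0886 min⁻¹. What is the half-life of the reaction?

7.823 min

Step 1: For a first-order reaction, t₁/₂ = ln(2)/k
Step 2: t₁/₂ = ln(2)/0.0886
Step 3: t₁/₂ = 0.6931/0.0886 = 7.823 min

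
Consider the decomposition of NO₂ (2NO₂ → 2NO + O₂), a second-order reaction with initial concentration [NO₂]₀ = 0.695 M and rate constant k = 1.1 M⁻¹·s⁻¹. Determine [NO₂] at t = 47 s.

0.01882 M

Step 1: For a second-order reaction: 1/[NO₂] = 1/[NO₂]₀ + kt
Step 2: 1/[NO₂] = 1/0.695 + 1.1 × 47
Step 3: 1/[NO₂] = 1.439 + 51.7 = 53.14
Step 4: [NO₂] = 1/53.14 = 0.01882 M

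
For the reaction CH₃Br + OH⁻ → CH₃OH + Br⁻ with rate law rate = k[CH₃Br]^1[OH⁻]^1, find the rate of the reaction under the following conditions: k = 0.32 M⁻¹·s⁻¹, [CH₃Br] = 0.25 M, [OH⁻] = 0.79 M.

0.0632 M/s

Step 1: The rate law is rate = k[CH₃Br]^1[OH⁻]^1
Step 2: Substitute: rate = 0.32 × (0.25)^1 × (0.79)^1
Step 3: rate = 0.32 × 0.25 × 0.79 = 0.0632 M/s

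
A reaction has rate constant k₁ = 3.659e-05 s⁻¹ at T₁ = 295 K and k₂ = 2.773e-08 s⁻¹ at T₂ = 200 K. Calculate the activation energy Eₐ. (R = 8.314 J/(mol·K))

37.1 kJ/mol

Step 1: Use the two-temperature Arrhenius form: ln(k₂/k₁) = -Eₐ/R × (1/T₂ - 1/T₁)
Step 2: ln(k₂/k₁) = ln(2.773e-08/3.659e-05) = ln(0.000757857) = -7.18502
Step 3: 1/T₂ - 1/T₁ = 1/200 - 1/295 = 1.610169e-03 K⁻¹
Step 4: Eₐ = -R × ln(k₂/k₁) / (1/T₂ - 1/T₁) = -8.314 × -7.18502 / 1.610169e-03
Step 5: Eₐ = 3.7099e+04 J/mol = 37.1 kJ/mol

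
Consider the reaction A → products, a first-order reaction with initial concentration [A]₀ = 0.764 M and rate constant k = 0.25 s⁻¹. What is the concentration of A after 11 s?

0.04884 M

Step 1: For a first-order reaction: [A] = [A]₀ × e^(-kt)
Step 2: [A] = 0.764 × e^(-0.25 × 11)
Step 3: [A] = 0.764 × e^(-2.75)
Step 4: [A] = 0.764 × 0.0639279 = 0.04884 M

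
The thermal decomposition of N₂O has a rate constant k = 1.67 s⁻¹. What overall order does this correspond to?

first order (1)

Step 1: The units of k for an nth-order reaction are (concentration)^(1-n)·(time)⁻¹.
Step 2: Here k has units s⁻¹, so the concentration exponent is 0.
Step 3: 1 - n = 0 ⇒ n = 1. The reaction is first order.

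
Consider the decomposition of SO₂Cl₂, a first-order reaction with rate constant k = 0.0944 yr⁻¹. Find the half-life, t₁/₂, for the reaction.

7.343 yr

Step 1: For a first-order reaction, t₁/₂ = ln(2)/k
Step 2: t₁/₂ = ln(2)/0.0944
Step 3: t₁/₂ = 0.6931/0.0944 = 7.343 yr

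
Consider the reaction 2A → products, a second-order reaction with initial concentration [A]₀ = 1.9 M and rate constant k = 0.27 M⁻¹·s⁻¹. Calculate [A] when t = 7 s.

0.4139 M

Step 1: For a second-order reaction: 1/[A] = 1/[A]₀ + kt
Step 2: 1/[A] = 1/1.9 + 0.27 × 7
Step 3: 1/[A] = 0.5263 + 1.89 = 2.416
Step 4: [A] = 1/2.416 = 0.4139 M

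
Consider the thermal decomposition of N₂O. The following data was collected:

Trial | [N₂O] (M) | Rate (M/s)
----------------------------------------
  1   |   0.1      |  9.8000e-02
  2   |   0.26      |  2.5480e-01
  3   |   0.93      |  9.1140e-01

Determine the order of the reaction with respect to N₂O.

first order (1)

Step 1: Compare trials to find order n where rate₂/rate₁ = ([N₂O]₂/[N₂O]₁)^n
Step 2: rate₂/rate₁ = 2.5480e-01/9.8000e-02 = 2.6
Step 3: [N₂O]₂/[N₂O]₁ = 0.26/0.1 = 2.6
Step 4: n = ln(2.6)/ln(2.6) = 1.00 ≈ 1
Step 5: The reaction is first order in N₂O.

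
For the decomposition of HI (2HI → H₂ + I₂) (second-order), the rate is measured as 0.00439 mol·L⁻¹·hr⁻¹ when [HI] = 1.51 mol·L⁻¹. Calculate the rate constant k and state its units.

0.001925 (mol·L⁻¹)⁻¹·hr⁻¹

Step 1: rate = k[HI]^2, so k = rate / [HI]^2.
Step 2: k = 0.00439 / (1.51)^2 = 0.00439 / 2.28.
Step 3: k = 0.001925 (mol·L⁻¹)⁻¹·hr⁻¹.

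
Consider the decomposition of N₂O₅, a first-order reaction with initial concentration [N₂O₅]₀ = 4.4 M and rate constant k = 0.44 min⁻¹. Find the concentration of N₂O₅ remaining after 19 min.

0.00103 M

Step 1: For a first-order reaction: [N₂O₅] = [N₂O₅]₀ × e^(-kt)
Step 2: [N₂O₅] = 4.4 × e^(-0.44 × 19)
Step 3: [N₂O₅] = 4.4 × e^(-8.36)
Step 4: [N₂O₅] = 4.4 × 0.000234044 = 0.00103 M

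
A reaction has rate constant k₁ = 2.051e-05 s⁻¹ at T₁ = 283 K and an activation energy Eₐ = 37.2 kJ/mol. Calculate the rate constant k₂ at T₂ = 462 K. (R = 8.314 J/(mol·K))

9.383e-03 s⁻¹

Step 1: Use the two-temperature Arrhenius form: ln(k₂/k₁) = -Eₐ/R × (1/T₂ - 1/T₁)
Step 2: Convert Eₐ to J/mol: 37.2 kJ/mol = 37200 J/mol
Step 3: 1/T₂ - 1/T₁ = 1/462 - 1/283 = -1.369067e-03 K⁻¹
Step 4: ln(k₂/k₁) = -37200/8.314 × -1.369067e-03 = 6.12573
Step 5: k₂ = k₁ × exp(6.12573) = 2.051e-05 × 4.57479e+02 = 9.383e-03 s⁻¹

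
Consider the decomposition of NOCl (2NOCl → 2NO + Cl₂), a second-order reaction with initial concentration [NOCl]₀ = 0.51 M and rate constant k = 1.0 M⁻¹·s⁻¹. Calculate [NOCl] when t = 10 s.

0.08361 M

Step 1: For a second-order reaction: 1/[NOCl] = 1/[NOCl]₀ + kt
Step 2: 1/[NOCl] = 1/0.51 + 1.0 × 10
Step 3: 1/[NOCl] = 1.961 + 10 = 11.96
Step 4: [NOCl] = 1/11.96 = 0.08361 M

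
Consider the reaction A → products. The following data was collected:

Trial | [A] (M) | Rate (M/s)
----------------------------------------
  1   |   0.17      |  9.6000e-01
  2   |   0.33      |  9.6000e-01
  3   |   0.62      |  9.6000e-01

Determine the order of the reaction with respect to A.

zeroth order (0)

Step 1: Compare trials - when concentration changes, rate stays constant.
Step 2: rate₂/rate₁ = 9.6000e-01/9.6000e-01 = 1
Step 3: [A]₂/[A]₁ = 0.33/0.17 = 1.941
Step 4: Since rate ratio ≈ (conc ratio)^0, the reaction is zeroth order.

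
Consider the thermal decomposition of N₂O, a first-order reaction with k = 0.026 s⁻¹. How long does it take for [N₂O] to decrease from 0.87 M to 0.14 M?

70.26 s

Step 1: For first-order: t = ln([N₂O]₀/[N₂O])/k
Step 2: t = ln(0.87/0.14)/0.026
Step 3: t = ln(6.214)/0.026
Step 4: t = 1.827/0.026 = 70.26 s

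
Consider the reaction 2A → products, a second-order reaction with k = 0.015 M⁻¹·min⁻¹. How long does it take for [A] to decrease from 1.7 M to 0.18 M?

331.2 min

Step 1: For second-order: t = (1/[A] - 1/[A]₀)/k
Step 2: t = (1/0.18 - 1/1.7)/0.015
Step 3: t = (5.556 - 0.5882)/0.015
Step 4: t = 4.967/0.015 = 331.2 min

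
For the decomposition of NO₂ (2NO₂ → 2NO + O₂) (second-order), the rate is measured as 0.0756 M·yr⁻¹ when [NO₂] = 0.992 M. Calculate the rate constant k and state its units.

0.07682 M⁻¹·yr⁻¹

Step 1: rate = k[NO₂]^2, so k = rate / [NO₂]^2.
Step 2: k = 0.0756 / (0.992)^2 = 0.0756 / 0.9841.
Step 3: k = 0.07682 M⁻¹·yr⁻¹.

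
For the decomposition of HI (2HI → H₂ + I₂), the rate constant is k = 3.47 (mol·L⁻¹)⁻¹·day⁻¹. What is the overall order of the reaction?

second order (2)

Step 1: The units of k for an nth-order reaction are (concentration)^(1-n)·(time)⁻¹.
Step 2: Here k has units (mol·L⁻¹)⁻¹·day⁻¹, so the concentration exponent is -1.
Step 3: 1 - n = -1 ⇒ n = 2. The reaction is second order.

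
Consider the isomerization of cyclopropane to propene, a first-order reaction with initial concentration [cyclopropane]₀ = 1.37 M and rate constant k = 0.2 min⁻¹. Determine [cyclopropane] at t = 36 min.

0.001023 M

Step 1: For a first-order reaction: [cyclopropane] = [cyclopropane]₀ × e^(-kt)
Step 2: [cyclopropane] = 1.37 × e^(-0.2 × 36)
Step 3: [cyclopropane] = 1.37 × e^(-7.2)
Step 4: [cyclopropane] = 1.37 × 0.000746586 = 0.001023 M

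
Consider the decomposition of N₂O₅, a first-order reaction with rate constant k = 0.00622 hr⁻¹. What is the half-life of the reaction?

111.4 hr

Step 1: For a first-order reaction, t₁/₂ = ln(2)/k
Step 2: t₁/₂ = ln(2)/0.00622
Step 3: t₁/₂ = 0.6931/0.00622 = 111.4 hr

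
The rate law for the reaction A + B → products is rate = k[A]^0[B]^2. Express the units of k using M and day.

M⁻¹·day⁻¹

Step 1: Overall order = 0 + 2 = 2.
Step 2: rate has units M·day⁻¹; [A]^0[B]^2 has units M^2.
Step 3: k = rate/([A]^0[B]^2), so units of k = M^(1-2)·day⁻¹ = M⁻¹·day⁻¹.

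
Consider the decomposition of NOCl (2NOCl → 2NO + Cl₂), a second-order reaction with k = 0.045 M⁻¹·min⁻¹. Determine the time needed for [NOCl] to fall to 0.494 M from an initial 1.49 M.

30.07 min

Step 1: For second-order: t = (1/[NOCl] - 1/[NOCl]₀)/k
Step 2: t = (1/0.494 - 1/1.49)/0.045
Step 3: t = (2.024 - 0.6711)/0.045
Step 4: t = 1.353/0.045 = 30.07 min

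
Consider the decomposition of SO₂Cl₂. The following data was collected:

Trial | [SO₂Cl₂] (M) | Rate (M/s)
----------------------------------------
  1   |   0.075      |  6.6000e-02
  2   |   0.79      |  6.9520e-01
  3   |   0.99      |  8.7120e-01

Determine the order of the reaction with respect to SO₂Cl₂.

first order (1)

Step 1: Compare trials to find order n where rate₂/rate₁ = ([SO₂Cl₂]₂/[SO₂Cl₂]₁)^n
Step 2: rate₂/rate₁ = 6.9520e-01/6.6000e-02 = 10.53
Step 3: [SO₂Cl₂]₂/[SO₂Cl₂]₁ = 0.79/0.075 = 10.53
Step 4: n = ln(10.53)/ln(10.53) = 1.00 ≈ 1
Step 5: The reaction is first order in SO₂Cl₂.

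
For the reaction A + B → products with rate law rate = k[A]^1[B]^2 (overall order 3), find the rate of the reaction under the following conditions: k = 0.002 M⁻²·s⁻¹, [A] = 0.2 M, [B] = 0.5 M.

0.0001 M/s

Step 1: The rate law is rate = k[A]^1[B]^2, overall order = 1+2 = 3
Step 2: Substitute values: rate = 0.002 × (0.2)^1 × (0.5)^2
Step 3: rate = 0.002 × 0.2 × 0.25 = 0.0001 M/s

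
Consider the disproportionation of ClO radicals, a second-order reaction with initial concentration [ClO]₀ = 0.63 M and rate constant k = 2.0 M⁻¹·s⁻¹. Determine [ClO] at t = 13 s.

0.03625 M

Step 1: For a second-order reaction: 1/[ClO] = 1/[ClO]₀ + kt
Step 2: 1/[ClO] = 1/0.63 + 2.0 × 13
Step 3: 1/[ClO] = 1.587 + 26 = 27.59
Step 4: [ClO] = 1/27.59 = 0.03625 M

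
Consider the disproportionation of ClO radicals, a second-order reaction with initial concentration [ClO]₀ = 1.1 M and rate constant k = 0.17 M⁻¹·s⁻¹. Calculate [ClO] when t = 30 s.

0.1664 M

Step 1: For a second-order reaction: 1/[ClO] = 1/[ClO]₀ + kt
Step 2: 1/[ClO] = 1/1.1 + 0.17 × 30
Step 3: 1/[ClO] = 0.9091 + 5.1 = 6.009
Step 4: [ClO] = 1/6.009 = 0.1664 M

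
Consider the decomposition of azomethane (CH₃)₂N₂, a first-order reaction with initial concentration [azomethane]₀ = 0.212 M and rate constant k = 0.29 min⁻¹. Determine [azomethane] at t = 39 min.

2.597e-06 M

Step 1: For a first-order reaction: [azomethane] = [azomethane]₀ × e^(-kt)
Step 2: [azomethane] = 0.212 × e^(-0.29 × 39)
Step 3: [azomethane] = 0.212 × e^(-11.31)
Step 4: [azomethane] = 0.212 × 1.22498e-05 = 2.597e-06 M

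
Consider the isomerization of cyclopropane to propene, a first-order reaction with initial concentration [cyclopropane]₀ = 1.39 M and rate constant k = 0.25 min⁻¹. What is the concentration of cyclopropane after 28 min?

0.001268 M

Step 1: For a first-order reaction: [cyclopropane] = [cyclopropane]₀ × e^(-kt)
Step 2: [cyclopropane] = 1.39 × e^(-0.25 × 28)
Step 3: [cyclopropane] = 1.39 × e^(-7)
Step 4: [cyclopropane] = 1.39 × 0.000911882 = 0.001268 M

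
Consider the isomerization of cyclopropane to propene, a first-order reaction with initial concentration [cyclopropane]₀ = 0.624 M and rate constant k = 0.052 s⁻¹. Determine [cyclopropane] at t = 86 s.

0.007129 M

Step 1: For a first-order reaction: [cyclopropane] = [cyclopropane]₀ × e^(-kt)
Step 2: [cyclopropane] = 0.624 × e^(-0.052 × 86)
Step 3: [cyclopropane] = 0.624 × e^(-4.472)
Step 4: [cyclopropane] = 0.624 × 0.0114244 = 0.007129 M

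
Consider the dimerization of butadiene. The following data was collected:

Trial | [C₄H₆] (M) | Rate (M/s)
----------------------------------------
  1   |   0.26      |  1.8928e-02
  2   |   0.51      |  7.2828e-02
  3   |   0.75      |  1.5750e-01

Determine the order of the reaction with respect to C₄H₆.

second order (2)

Step 1: Compare trials to find order n where rate₂/rate₁ = ([C₄H₆]₂/[C₄H₆]₁)^n
Step 2: rate₂/rate₁ = 7.2828e-02/1.8928e-02 = 3.848
Step 3: [C₄H₆]₂/[C₄H₆]₁ = 0.51/0.26 = 1.962
Step 4: n = ln(3.848)/ln(1.962) = 2.00 ≈ 2
Step 5: The reaction is second order in C₄H₆.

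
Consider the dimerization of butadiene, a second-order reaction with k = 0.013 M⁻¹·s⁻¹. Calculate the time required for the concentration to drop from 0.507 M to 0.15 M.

361.1 s

Step 1: For second-order: t = (1/[C₄H₆] - 1/[C₄H₆]₀)/k
Step 2: t = (1/0.15 - 1/0.507)/0.013
Step 3: t = (6.667 - 1.972)/0.013
Step 4: t = 4.694/0.013 = 361.1 s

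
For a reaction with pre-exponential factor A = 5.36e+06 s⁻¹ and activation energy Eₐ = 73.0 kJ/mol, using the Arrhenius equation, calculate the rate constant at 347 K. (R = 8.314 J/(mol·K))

5.49e-05 s⁻¹

Step 1: Use the Arrhenius equation: k = A × exp(-Eₐ/RT)
Step 2: Convert Eₐ to J/mol: 73.0 kJ/mol = 73000 J/mol
Step 3: Calculate the exponent: -Eₐ/(RT) = -73000/(8.314 × 347) = -25.30366
Step 4: k = 5.36e+06 × exp(-25.30366)
Step 5: k = 5.36e+06 × 1.02509e-11 = 5.4945e-05 s⁻¹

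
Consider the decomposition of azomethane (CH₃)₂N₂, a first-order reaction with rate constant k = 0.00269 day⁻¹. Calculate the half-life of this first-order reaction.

257.7 day

Step 1: For a first-order reaction, t₁/₂ = ln(2)/k
Step 2: t₁/₂ = ln(2)/0.00269
Step 3: t₁/₂ = 0.6931/0.00269 = 257.7 day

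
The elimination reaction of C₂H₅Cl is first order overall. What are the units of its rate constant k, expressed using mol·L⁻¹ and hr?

hr⁻¹

Step 1: For overall order n, rate = k × (concentration)^n.
Step 2: Rate has units mol·L⁻¹·hr⁻¹; concentration term has units (mol·L⁻¹)^1.
Step 3: k = rate / (concentration)^n, so units of k = (mol·L⁻¹)^(1-1)·hr⁻¹ = hr⁻¹.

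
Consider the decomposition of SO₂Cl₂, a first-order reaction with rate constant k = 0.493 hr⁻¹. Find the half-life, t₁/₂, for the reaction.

1.406 hr

Step 1: For a first-order reaction, t₁/₂ = ln(2)/k
Step 2: t₁/₂ = ln(2)/0.493
Step 3: t₁/₂ = 0.6931/0.493 = 1.406 hr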